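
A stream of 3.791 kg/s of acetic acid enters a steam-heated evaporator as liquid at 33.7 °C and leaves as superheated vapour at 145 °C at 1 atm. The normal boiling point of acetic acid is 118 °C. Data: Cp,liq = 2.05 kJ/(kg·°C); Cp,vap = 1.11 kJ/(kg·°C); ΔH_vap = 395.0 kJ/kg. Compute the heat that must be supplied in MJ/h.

liquid 33.7→118 °C: 172.81 kJ/kg
vaporisation at 118 °C: 395 kJ/kg
vapour 118→145 °C: 29.97 kJ/kg
Δh = 172.81 + 395 + 29.97 = 597.78 kJ/kg
Q = ṁ·Δh = 3.791 kg/s × 597.78 kJ/kg = 2266.2 kJ/s
|Q| = 2266.2 kW = 8158.3 MJ/h

Q = 8160 MJ/h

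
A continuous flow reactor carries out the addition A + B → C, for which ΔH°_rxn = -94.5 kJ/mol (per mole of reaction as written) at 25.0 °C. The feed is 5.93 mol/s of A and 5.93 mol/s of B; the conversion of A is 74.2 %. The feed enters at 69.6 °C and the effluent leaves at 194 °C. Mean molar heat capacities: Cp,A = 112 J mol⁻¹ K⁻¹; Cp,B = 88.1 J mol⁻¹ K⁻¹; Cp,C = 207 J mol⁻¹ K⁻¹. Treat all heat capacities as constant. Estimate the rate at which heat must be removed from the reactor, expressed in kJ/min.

Extent of reaction ξ = 0.742 × 5.93 = 4.4001 mol/s
Reaction term: ξ·ΔH°_rxn = 4.4001 × -94.5 = -415.81 kJ/s
Sensible, feed 69.6→25 °C: -52.922 kJ/s
Outlet flows (mol/s): A 1.5299, B 1.5299, C 4.4001
Sensible, products 25→194 °C: 205.67 kJ/s
Q = ΔH = -263.06 kJ/s = -263.06 kW
Heat removed = 15784 kJ/min

Q_out = 15800 kJ/min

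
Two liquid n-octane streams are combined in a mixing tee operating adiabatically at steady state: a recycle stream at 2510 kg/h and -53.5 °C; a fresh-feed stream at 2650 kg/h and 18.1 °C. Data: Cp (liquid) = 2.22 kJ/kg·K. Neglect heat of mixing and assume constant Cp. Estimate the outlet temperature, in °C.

No heat crosses the boundary, so H_out = H_in.
Σ ṁᵢCp,ᵢTᵢ = 2510×2.22×-53.5 + 2650×2.22×18.1 = -191630
Σ ṁᵢCp,ᵢ = 2510×2.22 + 2650×2.22 = 11455
T_out = -191630 / 11455 = -16.729 °C

T_out = -16.7 °C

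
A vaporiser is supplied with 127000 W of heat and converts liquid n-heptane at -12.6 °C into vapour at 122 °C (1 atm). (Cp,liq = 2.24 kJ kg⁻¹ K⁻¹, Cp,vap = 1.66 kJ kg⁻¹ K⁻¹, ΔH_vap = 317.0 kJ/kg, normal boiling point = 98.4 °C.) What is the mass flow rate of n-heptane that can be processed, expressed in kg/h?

ṁ = 756 kg/h

Δh = 2.24×(98.4−-12.6) + 317.0 + 1.66×(122−98.4) = 604.82 kJ/kg
Q = 127000 W = 127 kJ/s = 457200 kJ/h
ṁ = Q/Δh = 457200 / 604.82 = 755.93 kg/h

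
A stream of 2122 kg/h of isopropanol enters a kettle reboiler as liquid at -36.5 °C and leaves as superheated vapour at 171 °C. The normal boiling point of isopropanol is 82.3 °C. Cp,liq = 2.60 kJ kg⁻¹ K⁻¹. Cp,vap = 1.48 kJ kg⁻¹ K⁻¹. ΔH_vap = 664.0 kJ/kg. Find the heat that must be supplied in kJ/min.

liquid -36.5→82.3 °C: 308.88 kJ/kg
vaporisation at 82.3 °C: 664 kJ/kg
vapour 82.3→171 °C: 131.28 kJ/kg
Δh = 308.88 + 664 + 131.28 = 1104.2 kJ/kg
Q = ṁ·Δh = 2122 kg/h × 1104.2 kJ/kg = 2.343e+06 kJ/h
|Q| = 650.84 kW = 39050 kJ/min

Q = 39100 kJ/min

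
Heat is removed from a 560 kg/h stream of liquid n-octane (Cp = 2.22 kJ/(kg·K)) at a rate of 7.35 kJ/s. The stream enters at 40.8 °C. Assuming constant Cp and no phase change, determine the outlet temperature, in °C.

Q = 7.35 kJ/s = 26460 kJ/h
ΔT = Q/(ṁ·Cp) = 26460/(560×2.22) = 21.284 K
T_out = 40.8 − 21.284 = 19.516 °C

T_out = 19.5 °C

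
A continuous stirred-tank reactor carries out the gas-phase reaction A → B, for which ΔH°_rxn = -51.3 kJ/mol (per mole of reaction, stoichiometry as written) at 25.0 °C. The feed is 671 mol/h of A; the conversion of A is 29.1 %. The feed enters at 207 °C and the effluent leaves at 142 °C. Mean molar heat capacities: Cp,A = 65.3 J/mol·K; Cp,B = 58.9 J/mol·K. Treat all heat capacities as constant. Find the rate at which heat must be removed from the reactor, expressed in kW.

Extent of reaction ξ = 0.291 × 671 = 195.26 mol/h
Reaction term: ξ·ΔH°_rxn = 195.26 × -51.3 = -10017 kJ/h
Sensible, feed 207→25 °C: -7974.6 kJ/h
Outlet flows (mol/h): A 475.74, B 195.26
Sensible, products 25→142 °C: 4980.3 kJ/h
Q = ΔH = -13011 kJ/h = -3.6142 kW
Heat removed = 3.6142 kW

Q_out = 3.61 kW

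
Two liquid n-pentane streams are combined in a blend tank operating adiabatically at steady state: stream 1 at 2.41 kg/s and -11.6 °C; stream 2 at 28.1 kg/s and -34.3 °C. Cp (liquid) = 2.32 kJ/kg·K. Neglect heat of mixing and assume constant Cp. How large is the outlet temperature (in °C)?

Energy balance with Q = 0: Σ ṁᵢCp,ᵢ(T_out − Tᵢ) = 0
T_out = Σ ṁᵢCp,ᵢTᵢ / Σ ṁᵢCp,ᵢ
      = -2300.9 / 70.783 = -32.507 °C

T_out = -32.5 °C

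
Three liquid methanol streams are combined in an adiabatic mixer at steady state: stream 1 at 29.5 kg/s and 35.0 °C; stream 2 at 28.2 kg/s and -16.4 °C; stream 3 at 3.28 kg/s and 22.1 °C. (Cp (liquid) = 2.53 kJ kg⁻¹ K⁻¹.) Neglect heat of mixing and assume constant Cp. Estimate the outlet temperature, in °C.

Adiabatic, steady state ⇒ Σ ṁᵢCp,ᵢ(T_out − Tᵢ) = 0
Σ ṁᵢCp,ᵢTᵢ = 29.5×2.53×35.0 + 28.2×2.53×-16.4 + 3.28×2.53×22.1 = 1625.5
Σ ṁᵢCp,ᵢ = 29.5×2.53 + 28.2×2.53 + 3.28×2.53 = 154.28
T_out = 1625.5 / 154.28 = 10.536 °C

T_out = 10.5 °C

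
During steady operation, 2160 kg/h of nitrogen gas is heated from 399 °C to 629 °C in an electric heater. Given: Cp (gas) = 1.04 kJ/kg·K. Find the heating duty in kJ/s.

Q = ṁ·Cp·ΔT = 2160 × 1.04 × (629 − 399) = 516670 kJ/h
Converting: 516670 / 3600 s = 143.52 kW

Q = 144 kJ/s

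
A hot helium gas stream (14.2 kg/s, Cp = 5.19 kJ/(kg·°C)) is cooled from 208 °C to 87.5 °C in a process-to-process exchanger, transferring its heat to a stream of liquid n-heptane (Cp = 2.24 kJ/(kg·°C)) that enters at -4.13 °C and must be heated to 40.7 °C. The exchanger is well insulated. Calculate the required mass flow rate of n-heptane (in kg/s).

ṁ_c = 88.4 kg/s

Heat released by hot stream: Q = 14.2 × 5.19 × (208 − 87.5) = 8880.6 kJ/s
Energy balance on cold side (adiabatic exchanger): Q = ṁ_c·Cp_c·(T_c,out − T_c,in)
ṁ_c = 8880.6 / [2.24 × (40.7 − -4.13)] = 88.435 kg/s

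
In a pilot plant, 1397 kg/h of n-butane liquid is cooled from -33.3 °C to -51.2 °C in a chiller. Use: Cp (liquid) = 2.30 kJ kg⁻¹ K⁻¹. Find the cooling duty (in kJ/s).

Q_c = 16.0 kJ/s

Q = ṁ·Cp·ΔT = 1397 × 2.30 × (-51.2 − -33.3) = -57514 kJ/h
Converting: 57514 / 3600 s = 15.976 kW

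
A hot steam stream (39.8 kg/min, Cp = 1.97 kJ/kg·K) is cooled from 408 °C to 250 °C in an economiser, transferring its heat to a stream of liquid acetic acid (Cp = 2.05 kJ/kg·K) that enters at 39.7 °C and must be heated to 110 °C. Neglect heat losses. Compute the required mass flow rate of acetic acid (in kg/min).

Heat released by hot stream: Q = 39.8 × 1.97 × (408 − 250) = 12388 kJ/min
Energy balance on cold side (adiabatic exchanger): Q = ṁ_c·Cp_c·(T_c,out − T_c,in)
ṁ_c = 12388 / [2.05 × (110 − 39.7)] = 85.96 kg/min

ṁ_c = 86.0 kg/min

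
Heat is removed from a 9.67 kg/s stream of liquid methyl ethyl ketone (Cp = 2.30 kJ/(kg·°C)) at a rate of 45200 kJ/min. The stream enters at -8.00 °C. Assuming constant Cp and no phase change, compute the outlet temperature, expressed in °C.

T_out = -41.9 °C

Q = 45200 kJ/min = 753.33 kJ/s
ΔT = Q/(ṁ·Cp) = 753.33/(9.67×2.30) = 33.871 K
T_out = -8.00 − 33.871 = -41.871 °C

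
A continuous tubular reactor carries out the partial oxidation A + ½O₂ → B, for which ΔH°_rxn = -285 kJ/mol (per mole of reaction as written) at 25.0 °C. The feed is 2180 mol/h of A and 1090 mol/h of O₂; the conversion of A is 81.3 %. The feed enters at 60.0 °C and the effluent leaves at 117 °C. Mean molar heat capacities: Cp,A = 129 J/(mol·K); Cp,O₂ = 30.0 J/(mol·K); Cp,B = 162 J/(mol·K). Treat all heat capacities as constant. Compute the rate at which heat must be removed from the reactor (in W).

Q_out = 135000 W

Extent of reaction ξ = 0.813 × 2180 = 1772.3 mol/h
Reaction term: ξ·ΔH°_rxn = 1772.3 × -285 = -505120 kJ/h
Sensible, feed 60.0→25 °C: -10987 kJ/h
Outlet flows (mol/h): A 407.66, O₂ 203.83, B 1772.3
Sensible, products 25→117 °C: 31816 kJ/h
Q = ΔH = -484290 kJ/h = -134.52 kW
Heat removed = 134520 W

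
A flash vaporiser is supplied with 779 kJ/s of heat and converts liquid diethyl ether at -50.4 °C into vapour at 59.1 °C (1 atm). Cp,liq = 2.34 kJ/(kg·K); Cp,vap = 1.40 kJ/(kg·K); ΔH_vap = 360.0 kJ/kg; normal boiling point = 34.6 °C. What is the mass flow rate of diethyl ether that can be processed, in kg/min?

ṁ = 78.8 kg/min

Δh = 2.34×(34.6−-50.4) + 360.0 + 1.40×(59.1−34.6) = 593.2 kJ/kg
Q = 779 kJ/s = 779 kJ/s = 46740 kJ/min
ṁ = Q/Δh = 46740 / 593.2 = 78.793 kg/min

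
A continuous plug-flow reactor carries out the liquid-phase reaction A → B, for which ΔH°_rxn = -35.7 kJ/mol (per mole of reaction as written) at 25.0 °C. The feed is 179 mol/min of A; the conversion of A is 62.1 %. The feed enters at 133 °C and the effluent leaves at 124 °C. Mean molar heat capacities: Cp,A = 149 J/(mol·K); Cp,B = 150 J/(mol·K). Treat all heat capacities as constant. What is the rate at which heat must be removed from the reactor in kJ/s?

Q_out = 70.0 kJ/s

Extent of reaction ξ = 0.621 × 179 = 111.16 mol/min
Reaction term: ξ·ΔH°_rxn = 111.16 × -35.7 = -3968.4 kJ/min
Sensible, feed 133→25 °C: -2880.5 kJ/min
Outlet flows (mol/min): A 67.841, B 111.16
Sensible, products 25→124 °C: 2651.4 kJ/min
Q = ΔH = -4197.4 kJ/min = -69.957 kW
Heat removed = 69.957 kJ/s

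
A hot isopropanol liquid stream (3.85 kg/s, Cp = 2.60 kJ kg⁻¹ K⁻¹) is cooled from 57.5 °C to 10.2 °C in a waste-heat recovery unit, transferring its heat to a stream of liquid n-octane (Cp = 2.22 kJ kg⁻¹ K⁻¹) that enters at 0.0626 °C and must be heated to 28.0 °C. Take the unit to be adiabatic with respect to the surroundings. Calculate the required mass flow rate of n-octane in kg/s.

Heat released by hot stream: Q = 3.85 × 2.60 × (57.5 − 10.2) = 473.47 kJ/s
Energy balance on cold side (adiabatic exchanger): Q = ṁ_c·Cp_c·(T_c,out − T_c,in)
ṁ_c = 473.47 / [2.22 × (28.0 − 0.0626)] = 7.6341 kg/s

ṁ_c = 7.63 kg/s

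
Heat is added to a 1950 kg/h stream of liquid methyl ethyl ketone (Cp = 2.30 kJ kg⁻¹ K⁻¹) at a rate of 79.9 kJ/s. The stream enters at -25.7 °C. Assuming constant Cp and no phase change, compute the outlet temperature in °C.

T_out = 38.4 °C

Q = 79.9 kJ/s = 287640 kJ/h
ΔT = Q/(ṁ·Cp) = 287640/(1950×2.30) = 64.134 K
T_out = -25.7 + 64.134 = 38.434 °C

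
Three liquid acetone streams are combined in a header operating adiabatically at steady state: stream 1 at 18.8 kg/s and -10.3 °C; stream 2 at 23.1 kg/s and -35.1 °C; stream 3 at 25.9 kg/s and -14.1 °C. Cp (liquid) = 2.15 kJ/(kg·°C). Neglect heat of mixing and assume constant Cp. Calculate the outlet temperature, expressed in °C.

Energy balance with Q = 0: Σ ṁᵢCp,ᵢ(T_out − Tᵢ) = 0
Σ ṁᵢCp,ᵢTᵢ = 18.8×2.15×-10.3 + 23.1×2.15×-35.1 + 25.9×2.15×-14.1 = -2944.7
Σ ṁᵢCp,ᵢ = 18.8×2.15 + 23.1×2.15 + 25.9×2.15 = 145.77
T_out = -2944.7 / 145.77 = -20.201 °C

T_out = -20.2 °C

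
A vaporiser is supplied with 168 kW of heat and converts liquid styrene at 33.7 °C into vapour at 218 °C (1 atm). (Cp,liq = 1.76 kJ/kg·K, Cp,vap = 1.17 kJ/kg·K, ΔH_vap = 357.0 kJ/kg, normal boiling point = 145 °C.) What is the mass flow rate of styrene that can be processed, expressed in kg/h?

ṁ = 948 kg/h

Δh = 1.76×(145−33.7) + 357.0 + 1.17×(218−145) = 638.3 kJ/kg
Q = 168 kW = 168 kJ/s = 604800 kJ/h
ṁ = Q/Δh = 604800 / 638.3 = 947.52 kg/h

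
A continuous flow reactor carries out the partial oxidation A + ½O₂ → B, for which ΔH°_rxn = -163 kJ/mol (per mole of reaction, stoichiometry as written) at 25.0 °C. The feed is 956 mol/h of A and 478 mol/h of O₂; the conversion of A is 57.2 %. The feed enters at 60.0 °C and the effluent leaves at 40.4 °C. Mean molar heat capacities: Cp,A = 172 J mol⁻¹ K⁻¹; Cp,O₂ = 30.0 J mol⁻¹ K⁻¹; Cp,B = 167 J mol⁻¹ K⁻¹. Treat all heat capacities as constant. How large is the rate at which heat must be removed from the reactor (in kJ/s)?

Extent of reaction ξ = 0.572 × 956 = 546.83 mol/h
Reaction term: ξ·ΔH°_rxn = 546.83 × -163 = -89134 kJ/h
Sensible, feed 60.0→25 °C: -6257 kJ/h
Outlet flows (mol/h): A 409.17, O₂ 204.58, B 546.83
Sensible, products 25→40.4 °C: 2584.7 kJ/h
Q = ΔH = -92806 kJ/h = -25.779 kW
Heat removed = 25.779 kJ/s

Q_out = 25.8 kJ/s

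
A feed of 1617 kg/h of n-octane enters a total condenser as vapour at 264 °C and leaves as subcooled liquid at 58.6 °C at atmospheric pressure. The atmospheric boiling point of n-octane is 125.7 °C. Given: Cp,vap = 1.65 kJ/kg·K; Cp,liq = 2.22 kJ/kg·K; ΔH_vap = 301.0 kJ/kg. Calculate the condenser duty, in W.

Q_c = 305000 W

vapour 264→125.7 °C: -228.19 kJ/kg
condensation at 125.7 °C: -301 kJ/kg
liquid 125.7→58.6 °C: -148.96 kJ/kg
Δh = -228.19 + -301 + -148.96 = -678.16 kJ/kg
Q = ṁ·Δh = 1617 kg/h × -678.16 kJ/kg = -1.0966e+06 kJ/h
|Q| = 304.61 kW = 304610 W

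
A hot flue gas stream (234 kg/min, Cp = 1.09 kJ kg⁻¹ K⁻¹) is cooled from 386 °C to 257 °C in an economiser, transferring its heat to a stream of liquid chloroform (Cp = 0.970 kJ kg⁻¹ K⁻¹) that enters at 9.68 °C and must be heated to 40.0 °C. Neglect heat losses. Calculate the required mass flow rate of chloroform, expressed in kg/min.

Heat released by hot stream: Q = 234 × 1.09 × (386 − 257) = 32903 kJ/min
Energy balance on cold side (adiabatic exchanger): Q = ṁ_c·Cp_c·(T_c,out − T_c,in)
ṁ_c = 32903 / [0.970 × (40.0 − 9.68)] = 1118.7 kg/min

ṁ_c = 1120 kg/min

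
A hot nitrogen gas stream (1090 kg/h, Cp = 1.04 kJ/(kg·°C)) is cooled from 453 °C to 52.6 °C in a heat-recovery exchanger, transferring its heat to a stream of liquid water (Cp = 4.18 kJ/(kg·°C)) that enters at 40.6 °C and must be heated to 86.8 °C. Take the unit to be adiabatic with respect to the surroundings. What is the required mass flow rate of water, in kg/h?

ṁ_c = 2350 kg/h

Heat released by hot stream: Q = 1090 × 1.04 × (453 − 52.6) = 453890 kJ/h
Energy balance on cold side (adiabatic exchanger): Q = ṁ_c·Cp_c·(T_c,out − T_c,in)
ṁ_c = 453890 / [4.18 × (86.8 − 40.6)] = 2350.4 kg/h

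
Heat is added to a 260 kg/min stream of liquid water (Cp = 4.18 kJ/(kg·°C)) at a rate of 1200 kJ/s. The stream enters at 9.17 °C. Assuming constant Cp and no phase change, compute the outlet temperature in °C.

Q = 1200 kJ/s = 72000 kJ/min
ΔT = Q/(ṁ·Cp) = 72000/(260×4.18) = 66.25 K
T_out = 9.17 + 66.25 = 75.42 °C

T_out = 75.4 °C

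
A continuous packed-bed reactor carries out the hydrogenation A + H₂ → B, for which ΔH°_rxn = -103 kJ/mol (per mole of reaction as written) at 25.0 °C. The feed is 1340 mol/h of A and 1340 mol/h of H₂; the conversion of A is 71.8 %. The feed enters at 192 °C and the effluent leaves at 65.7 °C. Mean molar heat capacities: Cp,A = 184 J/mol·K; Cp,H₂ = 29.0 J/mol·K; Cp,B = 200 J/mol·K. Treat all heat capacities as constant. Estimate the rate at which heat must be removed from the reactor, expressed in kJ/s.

Extent of reaction ξ = 0.718 × 1340 = 962.12 mol/h
Reaction term: ξ·ΔH°_rxn = 962.12 × -103 = -99098 kJ/h
Sensible, feed 192→25 °C: -47665 kJ/h
Outlet flows (mol/h): A 377.88, H₂ 377.88, B 962.12
Sensible, products 25→65.7 °C: 11108 kJ/h
Q = ΔH = -135660 kJ/h = -37.682 kW
Heat removed = 37.682 kJ/s

Q_out = 37.7 kJ/s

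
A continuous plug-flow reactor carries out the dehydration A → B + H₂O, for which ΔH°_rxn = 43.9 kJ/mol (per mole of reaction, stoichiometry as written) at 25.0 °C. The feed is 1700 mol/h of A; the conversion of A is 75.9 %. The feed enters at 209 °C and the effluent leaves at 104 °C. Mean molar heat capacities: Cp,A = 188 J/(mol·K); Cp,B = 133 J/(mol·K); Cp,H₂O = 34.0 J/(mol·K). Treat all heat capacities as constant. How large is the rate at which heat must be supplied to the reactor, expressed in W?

Q_in = 5820 W

Extent of reaction ξ = 0.759 × 1700 = 1290.3 mol/h
Reaction term: ξ·ΔH°_rxn = 1290.3 × 43.9 = 56644 kJ/h
Sensible, feed 209→25 °C: -58806 kJ/h
Outlet flows (mol/h): A 409.7, B 1290.3, H₂O 1290.3
Sensible, products 25→104 °C: 23108 kJ/h
Q = ΔH = 20946 kJ/h = 5.8182 kW
Heat supplied = 5818.2 W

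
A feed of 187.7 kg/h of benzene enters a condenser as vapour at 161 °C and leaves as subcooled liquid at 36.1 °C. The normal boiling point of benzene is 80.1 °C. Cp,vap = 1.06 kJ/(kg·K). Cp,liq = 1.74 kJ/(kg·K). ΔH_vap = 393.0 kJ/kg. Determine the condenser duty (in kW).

vapour 161→80.1 °C: -85.754 kJ/kg
condensation at 80.1 °C: -393 kJ/kg
liquid 80.1→36.1 °C: -76.56 kJ/kg
Δh = -85.754 + -393 + -76.56 = -555.31 kJ/kg
Q = ṁ·Δh = 187.7 kg/h × -555.31 kJ/kg = -104230 kJ/h
|Q| = 28.953 kW

Q_c = 29.0 kW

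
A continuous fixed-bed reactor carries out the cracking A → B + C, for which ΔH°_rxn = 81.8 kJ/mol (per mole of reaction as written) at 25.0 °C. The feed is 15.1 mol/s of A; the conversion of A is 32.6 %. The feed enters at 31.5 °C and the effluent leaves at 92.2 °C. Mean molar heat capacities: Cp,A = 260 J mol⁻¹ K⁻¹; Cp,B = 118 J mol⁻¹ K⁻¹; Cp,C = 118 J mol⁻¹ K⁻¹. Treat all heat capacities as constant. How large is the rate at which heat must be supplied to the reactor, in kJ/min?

Extent of reaction ξ = 0.326 × 15.1 = 4.9226 mol/s
Reaction term: ξ·ΔH°_rxn = 4.9226 × 81.8 = 402.67 kJ/s
Sensible, feed 31.5→25 °C: -25.519 kJ/s
Outlet flows (mol/s): A 10.177, B 4.9226, C 4.9226
Sensible, products 25→92.2 °C: 255.89 kJ/s
Q = ΔH = 633.04 kJ/s = 633.04 kW
Heat supplied = 37982 kJ/min

Q_in = 38000 kJ/min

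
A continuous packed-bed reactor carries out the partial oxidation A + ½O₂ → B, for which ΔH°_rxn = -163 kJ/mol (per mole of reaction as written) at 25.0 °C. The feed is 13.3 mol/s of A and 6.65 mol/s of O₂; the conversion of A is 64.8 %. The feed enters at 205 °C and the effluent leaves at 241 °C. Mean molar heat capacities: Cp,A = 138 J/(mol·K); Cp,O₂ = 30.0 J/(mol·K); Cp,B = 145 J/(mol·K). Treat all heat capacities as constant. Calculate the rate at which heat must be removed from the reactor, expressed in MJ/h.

Extent of reaction ξ = 0.648 × 13.3 = 8.6184 mol/s
Reaction term: ξ·ΔH°_rxn = 8.6184 × -163 = -1404.8 kJ/s
Sensible, feed 205→25 °C: -366.28 kJ/s
Outlet flows (mol/s): A 4.6816, O₂ 2.3408, B 8.6184
Sensible, products 25→241 °C: 424.65 kJ/s
Q = ΔH = -1346.4 kJ/s = -1346.4 kW
Heat removed = 4847.2 MJ/h

Q_out = 4850 MJ/h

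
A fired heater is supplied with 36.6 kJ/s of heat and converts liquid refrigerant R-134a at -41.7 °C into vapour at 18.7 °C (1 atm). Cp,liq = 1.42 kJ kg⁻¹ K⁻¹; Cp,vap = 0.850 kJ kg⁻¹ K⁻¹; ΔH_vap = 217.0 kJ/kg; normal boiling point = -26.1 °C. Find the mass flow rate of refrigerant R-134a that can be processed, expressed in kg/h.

ṁ = 475 kg/h

Δh = 1.42×(-26.1−-41.7) + 217.0 + 0.850×(18.7−-26.1) = 277.23 kJ/kg
Q = 36.6 kJ/s = 36.6 kJ/s = 131760 kJ/h
ṁ = Q/Δh = 131760 / 277.23 = 475.27 kg/h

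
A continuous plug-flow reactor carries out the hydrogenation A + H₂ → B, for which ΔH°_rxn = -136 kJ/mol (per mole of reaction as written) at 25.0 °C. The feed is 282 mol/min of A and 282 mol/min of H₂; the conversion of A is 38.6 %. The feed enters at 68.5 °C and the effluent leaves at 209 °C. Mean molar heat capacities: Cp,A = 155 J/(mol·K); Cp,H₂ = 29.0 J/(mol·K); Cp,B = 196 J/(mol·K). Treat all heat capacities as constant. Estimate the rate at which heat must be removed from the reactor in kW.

Q_out = 121 kW

Extent of reaction ξ = 0.386 × 282 = 108.85 mol/min
Reaction term: ξ·ΔH°_rxn = 108.85 × -136 = -14804 kJ/min
Sensible, feed 68.5→25 °C: -2257.1 kJ/min
Outlet flows (mol/min): A 173.15, H₂ 173.15, B 108.85
Sensible, products 25→209 °C: 9787.7 kJ/min
Q = ΔH = -7273.3 kJ/min = -121.22 kW
Heat removed = 121.22 kW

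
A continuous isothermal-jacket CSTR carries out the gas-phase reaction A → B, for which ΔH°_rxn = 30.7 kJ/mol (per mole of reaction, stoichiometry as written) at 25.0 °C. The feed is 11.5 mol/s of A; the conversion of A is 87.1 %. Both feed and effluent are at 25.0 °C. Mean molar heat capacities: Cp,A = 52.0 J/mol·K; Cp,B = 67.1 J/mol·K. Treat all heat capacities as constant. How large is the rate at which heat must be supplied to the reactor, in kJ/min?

Q_in = 18500 kJ/min

Extent of reaction ξ = 0.871 × 11.5 = 10.017 mol/s
Reaction term: ξ·ΔH°_rxn = 10.017 × 30.7 = 307.51 kJ/s
Q = ΔH = 307.51 kJ/s = 307.51 kW
Heat supplied = 18450 kJ/min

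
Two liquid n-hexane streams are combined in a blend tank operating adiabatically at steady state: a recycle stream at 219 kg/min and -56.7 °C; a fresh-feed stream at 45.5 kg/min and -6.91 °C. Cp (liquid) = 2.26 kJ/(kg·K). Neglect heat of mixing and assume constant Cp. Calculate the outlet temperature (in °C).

T_out = -48.1 °C

Energy balance with Q = 0: Σ ṁᵢCp,ᵢ(T_out − Tᵢ) = 0
T_out = Σ ṁᵢCp,ᵢTᵢ / Σ ṁᵢCp,ᵢ
      = -28774 / 597.77 = -48.135 °C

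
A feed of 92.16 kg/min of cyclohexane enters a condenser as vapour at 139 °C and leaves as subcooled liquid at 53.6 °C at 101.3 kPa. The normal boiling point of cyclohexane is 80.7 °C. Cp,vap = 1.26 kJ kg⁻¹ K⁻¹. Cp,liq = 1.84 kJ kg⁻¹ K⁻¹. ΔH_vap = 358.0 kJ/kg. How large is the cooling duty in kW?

Q_c = 739 kW

vapour 139→80.7 °C: -73.458 kJ/kg
condensation at 80.7 °C: -358 kJ/kg
liquid 80.7→53.6 °C: -49.864 kJ/kg
Δh = -73.458 + -358 + -49.864 = -481.32 kJ/kg
Q = ṁ·Δh = 92.16 kg/min × -481.32 kJ/kg = -44359 kJ/min
|Q| = 739.31 kW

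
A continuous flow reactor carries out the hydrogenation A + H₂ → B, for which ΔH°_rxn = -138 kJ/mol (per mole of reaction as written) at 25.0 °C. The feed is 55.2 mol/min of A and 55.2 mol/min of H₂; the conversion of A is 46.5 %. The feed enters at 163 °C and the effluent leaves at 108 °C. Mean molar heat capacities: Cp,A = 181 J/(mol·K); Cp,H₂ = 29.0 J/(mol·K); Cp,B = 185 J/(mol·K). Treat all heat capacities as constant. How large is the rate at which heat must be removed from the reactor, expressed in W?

Extent of reaction ξ = 0.465 × 55.2 = 25.668 mol/min
Reaction term: ξ·ΔH°_rxn = 25.668 × -138 = -3542.2 kJ/min
Sensible, feed 163→25 °C: -1599.7 kJ/min
Outlet flows (mol/min): A 29.532, H₂ 29.532, B 25.668
Sensible, products 25→108 °C: 908.87 kJ/min
Q = ΔH = -4233 kJ/min = -70.55 kW
Heat removed = 70550 W

Q_out = 70600 W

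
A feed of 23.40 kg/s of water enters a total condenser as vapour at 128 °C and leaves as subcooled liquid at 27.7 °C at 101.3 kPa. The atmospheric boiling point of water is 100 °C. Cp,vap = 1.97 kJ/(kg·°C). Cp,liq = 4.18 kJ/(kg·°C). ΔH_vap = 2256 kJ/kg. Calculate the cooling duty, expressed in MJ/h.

Q_c = 220000 MJ/h

vapour 128→100 °C: -55.16 kJ/kg
condensation at 100 °C: -2256 kJ/kg
liquid 100→27.7 °C: -302.21 kJ/kg
Δh = -55.16 + -2256 + -302.21 = -2613.4 kJ/kg
Q = ṁ·Δh = 23.40 kg/s × -2613.4 kJ/kg = -61153 kJ/s
|Q| = 61153 kW = 220150 MJ/h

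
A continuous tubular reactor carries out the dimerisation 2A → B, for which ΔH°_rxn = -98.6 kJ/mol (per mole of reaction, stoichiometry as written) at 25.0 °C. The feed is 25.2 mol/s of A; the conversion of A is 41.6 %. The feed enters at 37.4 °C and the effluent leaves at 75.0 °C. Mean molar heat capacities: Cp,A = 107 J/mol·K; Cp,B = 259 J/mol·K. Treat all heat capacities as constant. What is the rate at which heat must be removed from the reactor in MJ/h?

Extent of reaction ξ = 0.416 × 25.2 / 2 = 5.2416 mol/s
Reaction term: ξ·ΔH°_rxn = 5.2416 × -98.6 = -516.82 kJ/s
Sensible, feed 37.4→25 °C: -33.435 kJ/s
Outlet flows (mol/s): A 14.717, B 5.2416
Sensible, products 25→75.0 °C: 146.61 kJ/s
Q = ΔH = -403.64 kJ/s = -403.64 kW
Heat removed = 1453.1 MJ/h

Q_out = 1450 MJ/h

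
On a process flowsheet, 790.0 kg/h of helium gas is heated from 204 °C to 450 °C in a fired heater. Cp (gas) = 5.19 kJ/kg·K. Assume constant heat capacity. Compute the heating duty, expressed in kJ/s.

Q = 280 kJ/s

Q = ṁ·Cp·ΔT = 790.0 × 5.19 × (450 − 204) = 1.0086e+06 kJ/h
Converting: 1.0086e+06 / 3600 s = 280.17 kW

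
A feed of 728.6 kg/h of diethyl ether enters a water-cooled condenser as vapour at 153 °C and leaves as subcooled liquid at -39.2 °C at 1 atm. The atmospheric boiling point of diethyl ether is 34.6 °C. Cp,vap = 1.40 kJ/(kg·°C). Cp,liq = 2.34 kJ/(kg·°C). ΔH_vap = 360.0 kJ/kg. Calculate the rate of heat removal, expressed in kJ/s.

Q_c = 141 kJ/s

vapour 153→34.6 °C: -165.76 kJ/kg
condensation at 34.6 °C: -360 kJ/kg
liquid 34.6→-39.2 °C: -172.69 kJ/kg
Δh = -165.76 + -360 + -172.69 = -698.45 kJ/kg
Q = ṁ·Δh = 728.6 kg/h × -698.45 kJ/kg = -508890 kJ/h
|Q| = 141.36 kW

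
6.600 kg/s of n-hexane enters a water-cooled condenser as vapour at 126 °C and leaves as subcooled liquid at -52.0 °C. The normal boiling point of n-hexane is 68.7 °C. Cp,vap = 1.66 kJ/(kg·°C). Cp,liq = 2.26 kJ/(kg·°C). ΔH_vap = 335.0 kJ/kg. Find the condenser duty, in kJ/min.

Q_c = 278000 kJ/min

vapour 126→68.7 °C: -95.118 kJ/kg
condensation at 68.7 °C: -335 kJ/kg
liquid 68.7→-52.0 °C: -272.78 kJ/kg
Δh = -95.118 + -335 + -272.78 = -702.9 kJ/kg
Q = ṁ·Δh = 6.600 kg/s × -702.9 kJ/kg = -4639.1 kJ/s
|Q| = 4639.1 kW = 278350 kJ/min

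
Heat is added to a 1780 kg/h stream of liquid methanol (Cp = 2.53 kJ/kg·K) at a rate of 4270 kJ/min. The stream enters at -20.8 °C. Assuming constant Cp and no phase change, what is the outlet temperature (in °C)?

Q = 4270 kJ/min = 256200 kJ/h
ΔT = Q/(ṁ·Cp) = 256200/(1780×2.53) = 56.89 K
T_out = -20.8 + 56.89 = 36.09 °C

T_out = 36.1 °C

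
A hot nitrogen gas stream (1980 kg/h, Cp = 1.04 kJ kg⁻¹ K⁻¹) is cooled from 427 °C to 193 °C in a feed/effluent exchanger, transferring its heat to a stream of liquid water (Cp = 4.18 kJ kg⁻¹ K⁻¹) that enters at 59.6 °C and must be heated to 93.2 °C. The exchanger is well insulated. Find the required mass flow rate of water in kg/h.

ṁ_c = 3430 kg/h

Heat released by hot stream: Q = 1980 × 1.04 × (427 − 193) = 481850 kJ/h
Energy balance on cold side (adiabatic exchanger): Q = ṁ_c·Cp_c·(T_c,out − T_c,in)
ṁ_c = 481850 / [4.18 × (93.2 − 59.6)] = 3430.8 kg/h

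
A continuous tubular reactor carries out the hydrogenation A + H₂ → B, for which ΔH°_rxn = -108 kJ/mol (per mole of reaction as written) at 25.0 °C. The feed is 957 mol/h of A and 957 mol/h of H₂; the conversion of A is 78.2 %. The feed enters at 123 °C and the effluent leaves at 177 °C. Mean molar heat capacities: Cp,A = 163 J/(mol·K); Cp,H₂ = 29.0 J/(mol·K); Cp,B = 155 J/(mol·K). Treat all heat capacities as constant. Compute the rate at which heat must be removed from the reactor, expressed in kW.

Extent of reaction ξ = 0.782 × 957 = 748.37 mol/h
Reaction term: ξ·ΔH°_rxn = 748.37 × -108 = -80824 kJ/h
Sensible, feed 123→25 °C: -18007 kJ/h
Outlet flows (mol/h): A 208.63, H₂ 208.63, B 748.37
Sensible, products 25→177 °C: 23720 kJ/h
Q = ΔH = -75111 kJ/h = -20.864 kW
Heat removed = 20.864 kW

Q_out = 20.9 kW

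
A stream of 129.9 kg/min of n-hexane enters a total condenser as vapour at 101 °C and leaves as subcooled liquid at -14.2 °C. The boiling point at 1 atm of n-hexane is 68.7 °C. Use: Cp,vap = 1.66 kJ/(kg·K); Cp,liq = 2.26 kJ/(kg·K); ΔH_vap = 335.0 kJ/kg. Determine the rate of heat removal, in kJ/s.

vapour 101→68.7 °C: -53.618 kJ/kg
condensation at 68.7 °C: -335 kJ/kg
liquid 68.7→-14.2 °C: -187.35 kJ/kg
Δh = -53.618 + -335 + -187.35 = -575.97 kJ/kg
Q = ṁ·Δh = 129.9 kg/min × -575.97 kJ/kg = -74819 kJ/min
|Q| = 1247 kW

Q_c = 1250 kJ/s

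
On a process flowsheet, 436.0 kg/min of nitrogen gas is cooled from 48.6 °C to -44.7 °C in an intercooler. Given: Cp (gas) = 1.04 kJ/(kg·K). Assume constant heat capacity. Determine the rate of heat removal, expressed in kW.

Q_c = 705 kW

Q = ṁ·Cp·ΔT = 436.0 × 1.04 × (-44.7 − 48.6) = -42306 kJ/min
Converting: 42306 / 60 s = 705.1 kW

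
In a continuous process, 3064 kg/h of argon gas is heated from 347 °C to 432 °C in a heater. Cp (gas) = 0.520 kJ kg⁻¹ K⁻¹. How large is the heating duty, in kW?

Q = 37.6 kW

Q = ṁ·Cp·ΔT = 3064 × 0.520 × (432 − 347) = 135430 kJ/h
Converting: 135430 / 3600 s = 37.619 kW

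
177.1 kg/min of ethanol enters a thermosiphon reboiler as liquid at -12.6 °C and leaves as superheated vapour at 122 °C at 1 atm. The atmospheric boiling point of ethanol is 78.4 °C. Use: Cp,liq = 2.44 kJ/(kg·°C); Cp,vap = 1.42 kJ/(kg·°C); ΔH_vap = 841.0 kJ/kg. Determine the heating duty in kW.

Q = 3320 kW

liquid -12.6→78.4 °C: 222.04 kJ/kg
vaporisation at 78.4 °C: 841 kJ/kg
vapour 78.4→122 °C: 61.912 kJ/kg
Δh = 222.04 + 841 + 61.912 = 1125 kJ/kg
Q = ṁ·Δh = 177.1 kg/min × 1125 kJ/kg = 199230 kJ/min
|Q| = 3320.5 kW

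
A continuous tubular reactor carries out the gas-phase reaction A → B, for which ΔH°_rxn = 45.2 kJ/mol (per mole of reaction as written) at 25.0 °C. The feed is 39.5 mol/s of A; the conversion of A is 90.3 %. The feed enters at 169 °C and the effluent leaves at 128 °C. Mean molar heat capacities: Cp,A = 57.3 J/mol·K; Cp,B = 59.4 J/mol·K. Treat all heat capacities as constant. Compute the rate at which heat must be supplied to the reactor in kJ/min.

Q_in = 91600 kJ/min

Extent of reaction ξ = 0.903 × 39.5 = 35.669 mol/s
Reaction term: ξ·ΔH°_rxn = 35.669 × 45.2 = 1612.2 kJ/s
Sensible, feed 169→25 °C: -325.92 kJ/s
Outlet flows (mol/s): A 3.8315, B 35.669
Sensible, products 25→128 °C: 240.84 kJ/s
Q = ΔH = 1527.1 kJ/s = 1527.1 kW
Heat supplied = 91628 kJ/min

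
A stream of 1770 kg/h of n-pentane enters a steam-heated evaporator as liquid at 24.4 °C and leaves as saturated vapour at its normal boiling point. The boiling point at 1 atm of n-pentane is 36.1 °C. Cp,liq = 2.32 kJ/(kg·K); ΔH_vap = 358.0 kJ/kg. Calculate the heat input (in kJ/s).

Q = 189 kJ/s

liquid 24.4→36.1 °C: 27.144 kJ/kg
vaporisation at 36.1 °C: 358 kJ/kg
Δh = 27.144 + 358 = 385.14 kJ/kg
Q = ṁ·Δh = 1770 kg/h × 385.14 kJ/kg = 681700 kJ/h
|Q| = 189.36 kW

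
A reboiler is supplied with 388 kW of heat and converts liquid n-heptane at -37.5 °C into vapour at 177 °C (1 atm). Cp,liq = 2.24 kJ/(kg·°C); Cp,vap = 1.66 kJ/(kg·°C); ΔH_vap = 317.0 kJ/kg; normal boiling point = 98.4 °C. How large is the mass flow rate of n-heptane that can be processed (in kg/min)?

Δh = 2.24×(98.4−-37.5) + 317.0 + 1.66×(177−98.4) = 751.89 kJ/kg
Q = 388 kW = 388 kJ/s = 23280 kJ/min
ṁ = Q/Δh = 23280 / 751.89 = 30.962 kg/min

ṁ = 31.0 kg/min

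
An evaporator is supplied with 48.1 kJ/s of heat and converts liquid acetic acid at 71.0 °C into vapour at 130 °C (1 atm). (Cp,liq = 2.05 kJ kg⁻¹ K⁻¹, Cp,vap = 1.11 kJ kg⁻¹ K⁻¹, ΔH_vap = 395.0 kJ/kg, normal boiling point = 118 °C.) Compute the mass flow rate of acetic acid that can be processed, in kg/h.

ṁ = 343 kg/h

Δh = 2.05×(118−71.0) + 395.0 + 1.11×(130−118) = 504.67 kJ/kg
Q = 48.1 kJ/s = 48.1 kJ/s = 173160 kJ/h
ṁ = Q/Δh = 173160 / 504.67 = 343.12 kg/h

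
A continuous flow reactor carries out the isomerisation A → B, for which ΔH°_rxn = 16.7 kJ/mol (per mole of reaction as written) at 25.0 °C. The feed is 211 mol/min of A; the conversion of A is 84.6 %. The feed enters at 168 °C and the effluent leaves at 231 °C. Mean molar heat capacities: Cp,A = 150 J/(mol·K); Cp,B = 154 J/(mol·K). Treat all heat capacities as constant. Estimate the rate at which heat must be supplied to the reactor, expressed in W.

Q_in = 85400 W

Extent of reaction ξ = 0.846 × 211 = 178.51 mol/min
Reaction term: ξ·ΔH°_rxn = 178.51 × 16.7 = 2981.1 kJ/min
Sensible, feed 168→25 °C: -4525.9 kJ/min
Outlet flows (mol/min): A 32.494, B 178.51
Sensible, products 25→231 °C: 6667 kJ/min
Q = ΔH = 5122.1 kJ/min = 85.368 kW
Heat supplied = 85368 W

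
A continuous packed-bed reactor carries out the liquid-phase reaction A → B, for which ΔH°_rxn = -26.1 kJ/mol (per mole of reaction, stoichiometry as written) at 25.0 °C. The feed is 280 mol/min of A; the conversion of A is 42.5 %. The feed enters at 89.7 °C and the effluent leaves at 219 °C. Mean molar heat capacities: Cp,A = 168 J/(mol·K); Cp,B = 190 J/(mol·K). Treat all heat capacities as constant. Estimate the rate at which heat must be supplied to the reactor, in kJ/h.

Q_in = 209000 kJ/h

Extent of reaction ξ = 0.425 × 280 = 119 mol/min
Reaction term: ξ·ΔH°_rxn = 119 × -26.1 = -3105.9 kJ/min
Sensible, feed 89.7→25 °C: -3043.5 kJ/min
Outlet flows (mol/min): A 161, B 119
Sensible, products 25→219 °C: 9633.7 kJ/min
Q = ΔH = 3484.3 kJ/min = 58.071 kW
Heat supplied = 209060 kJ/h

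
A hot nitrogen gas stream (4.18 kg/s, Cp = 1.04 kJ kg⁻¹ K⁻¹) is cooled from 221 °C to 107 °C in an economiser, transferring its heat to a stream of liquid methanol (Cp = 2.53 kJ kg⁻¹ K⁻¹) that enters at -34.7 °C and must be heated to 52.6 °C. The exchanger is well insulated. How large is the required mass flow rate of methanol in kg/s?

Heat released by hot stream: Q = 4.18 × 1.04 × (221 − 107) = 495.58 kJ/s
Energy balance on cold side (adiabatic exchanger): Q = ṁ_c·Cp_c·(T_c,out − T_c,in)
ṁ_c = 495.58 / [2.53 × (52.6 − -34.7)] = 2.2438 kg/s

ṁ_c = 2.24 kg/s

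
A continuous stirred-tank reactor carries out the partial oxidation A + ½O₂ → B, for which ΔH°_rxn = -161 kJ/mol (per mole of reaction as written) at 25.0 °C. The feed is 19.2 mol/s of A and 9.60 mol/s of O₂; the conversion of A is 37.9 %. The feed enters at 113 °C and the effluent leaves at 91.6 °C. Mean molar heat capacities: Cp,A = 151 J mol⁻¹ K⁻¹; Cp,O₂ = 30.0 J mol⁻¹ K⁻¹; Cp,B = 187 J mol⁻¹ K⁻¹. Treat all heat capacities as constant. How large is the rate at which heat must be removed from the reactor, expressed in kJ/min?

Q_out = 73800 kJ/min

Extent of reaction ξ = 0.379 × 19.2 = 7.2768 mol/s
Reaction term: ξ·ΔH°_rxn = 7.2768 × -161 = -1171.6 kJ/s
Sensible, feed 113→25 °C: -280.47 kJ/s
Outlet flows (mol/s): A 11.923, O₂ 5.9616, B 7.2768
Sensible, products 25→91.6 °C: 222.44 kJ/s
Q = ΔH = -1229.6 kJ/s = -1229.6 kW
Heat removed = 73776 kJ/min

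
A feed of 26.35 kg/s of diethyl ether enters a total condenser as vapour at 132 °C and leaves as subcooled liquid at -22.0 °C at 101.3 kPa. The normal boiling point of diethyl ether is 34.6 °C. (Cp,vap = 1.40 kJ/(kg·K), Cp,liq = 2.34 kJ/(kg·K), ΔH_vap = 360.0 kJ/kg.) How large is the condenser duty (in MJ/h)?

Q_c = 59600 MJ/h

vapour 132→34.6 °C: -136.36 kJ/kg
condensation at 34.6 °C: -360 kJ/kg
liquid 34.6→-22.0 °C: -132.44 kJ/kg
Δh = -136.36 + -360 + -132.44 = -628.8 kJ/kg
Q = ṁ·Δh = 26.35 kg/s × -628.8 kJ/kg = -16569 kJ/s
|Q| = 16569 kW = 59648 MJ/h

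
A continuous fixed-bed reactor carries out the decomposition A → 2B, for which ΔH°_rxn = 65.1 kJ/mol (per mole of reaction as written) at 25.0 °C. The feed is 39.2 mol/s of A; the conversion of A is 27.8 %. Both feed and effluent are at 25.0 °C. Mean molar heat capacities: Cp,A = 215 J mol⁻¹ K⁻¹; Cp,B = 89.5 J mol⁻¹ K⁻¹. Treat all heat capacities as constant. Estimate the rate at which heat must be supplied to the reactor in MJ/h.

Extent of reaction ξ = 0.278 × 39.2 = 10.898 mol/s
Reaction term: ξ·ΔH°_rxn = 10.898 × 65.1 = 709.43 kJ/s
Q = ΔH = 709.43 kJ/s = 709.43 kW
Heat supplied = 2554 MJ/h

Q_in = 2550 MJ/h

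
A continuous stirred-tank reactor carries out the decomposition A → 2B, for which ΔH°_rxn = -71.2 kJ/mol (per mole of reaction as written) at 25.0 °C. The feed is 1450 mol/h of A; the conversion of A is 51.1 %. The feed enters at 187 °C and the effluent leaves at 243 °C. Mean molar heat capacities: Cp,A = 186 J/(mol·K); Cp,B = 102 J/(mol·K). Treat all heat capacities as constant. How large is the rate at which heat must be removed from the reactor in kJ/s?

Extent of reaction ξ = 0.511 × 1450 = 740.95 mol/h
Reaction term: ξ·ΔH°_rxn = 740.95 × -71.2 = -52756 kJ/h
Sensible, feed 187→25 °C: -43691 kJ/h
Outlet flows (mol/h): A 709.05, B 1481.9
Sensible, products 25→243 °C: 61702 kJ/h
Q = ΔH = -34745 kJ/h = -9.6514 kW
Heat removed = 9.6514 kJ/s

Q_out = 9.65 kJ/s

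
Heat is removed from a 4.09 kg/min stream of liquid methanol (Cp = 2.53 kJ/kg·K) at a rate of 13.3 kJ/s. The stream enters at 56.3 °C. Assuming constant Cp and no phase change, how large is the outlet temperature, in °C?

T_out = -20.8 °C

Q = 13.3 kJ/s = 798 kJ/min
ΔT = Q/(ṁ·Cp) = 798/(4.09×2.53) = 77.119 K
T_out = 56.3 − 77.119 = -20.819 °C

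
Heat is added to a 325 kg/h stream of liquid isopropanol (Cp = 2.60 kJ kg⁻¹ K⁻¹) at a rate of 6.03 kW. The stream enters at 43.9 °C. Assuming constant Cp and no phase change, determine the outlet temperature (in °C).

T_out = 69.6 °C

Q = 6.03 kW = 21708 kJ/h
ΔT = Q/(ṁ·Cp) = 21708/(325×2.60) = 25.69 K
T_out = 43.9 + 25.69 = 69.59 °C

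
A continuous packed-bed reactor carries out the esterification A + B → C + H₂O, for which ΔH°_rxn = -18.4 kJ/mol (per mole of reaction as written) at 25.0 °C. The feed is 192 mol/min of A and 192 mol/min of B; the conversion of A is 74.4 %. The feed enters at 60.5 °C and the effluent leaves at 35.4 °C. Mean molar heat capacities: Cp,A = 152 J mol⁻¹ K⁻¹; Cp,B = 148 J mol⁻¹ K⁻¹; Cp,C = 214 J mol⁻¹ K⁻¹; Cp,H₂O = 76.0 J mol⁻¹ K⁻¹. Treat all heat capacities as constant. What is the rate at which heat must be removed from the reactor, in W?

Extent of reaction ξ = 0.744 × 192 = 142.85 mol/min
Reaction term: ξ·ΔH°_rxn = 142.85 × -18.4 = -2628.4 kJ/min
Sensible, feed 60.5→25 °C: -2044.8 kJ/min
Outlet flows (mol/min): A 49.152, B 49.152, C 142.85, H₂O 142.85
Sensible, products 25→35.4 °C: 584.18 kJ/min
Q = ΔH = -4089 kJ/min = -68.15 kW
Heat removed = 68150 W

Q_out = 68200 W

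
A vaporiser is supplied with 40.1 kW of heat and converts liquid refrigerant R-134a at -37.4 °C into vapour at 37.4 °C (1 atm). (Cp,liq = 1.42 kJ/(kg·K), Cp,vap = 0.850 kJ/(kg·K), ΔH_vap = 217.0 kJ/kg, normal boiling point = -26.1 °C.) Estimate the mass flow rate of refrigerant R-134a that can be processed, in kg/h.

Δh = 1.42×(-26.1−-37.4) + 217.0 + 0.850×(37.4−-26.1) = 287.02 kJ/kg
Q = 40.1 kW = 40.1 kJ/s = 144360 kJ/h
ṁ = Q/Δh = 144360 / 287.02 = 502.96 kg/h

ṁ = 503 kg/h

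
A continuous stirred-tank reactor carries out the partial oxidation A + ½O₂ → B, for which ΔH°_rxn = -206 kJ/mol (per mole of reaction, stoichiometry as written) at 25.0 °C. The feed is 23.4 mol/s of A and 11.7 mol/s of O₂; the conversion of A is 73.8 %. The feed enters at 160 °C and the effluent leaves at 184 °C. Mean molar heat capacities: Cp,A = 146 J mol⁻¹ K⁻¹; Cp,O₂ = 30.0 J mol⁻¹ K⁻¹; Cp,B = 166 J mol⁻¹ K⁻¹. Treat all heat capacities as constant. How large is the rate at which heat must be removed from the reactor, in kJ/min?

Q_out = 207000 kJ/min

Extent of reaction ξ = 0.738 × 23.4 = 17.269 mol/s
Reaction term: ξ·ΔH°_rxn = 17.269 × -206 = -3557.5 kJ/s
Sensible, feed 160→25 °C: -508.6 kJ/s
Outlet flows (mol/s): A 6.1308, O₂ 3.0654, B 17.269
Sensible, products 25→184 °C: 612.75 kJ/s
Q = ΔH = -3453.3 kJ/s = -3453.3 kW
Heat removed = 207200 kJ/min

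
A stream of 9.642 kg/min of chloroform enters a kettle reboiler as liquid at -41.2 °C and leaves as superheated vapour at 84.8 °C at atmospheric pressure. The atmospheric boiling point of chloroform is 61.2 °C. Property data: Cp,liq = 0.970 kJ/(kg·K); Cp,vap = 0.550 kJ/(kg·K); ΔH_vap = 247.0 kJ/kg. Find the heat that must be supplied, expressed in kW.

liquid -41.2→61.2 °C: 99.328 kJ/kg
vaporisation at 61.2 °C: 247 kJ/kg
vapour 61.2→84.8 °C: 12.98 kJ/kg
Δh = 99.328 + 247 + 12.98 = 359.31 kJ/kg
Q = ṁ·Δh = 9.642 kg/min × 359.31 kJ/kg = 3464.4 kJ/min
|Q| = 57.741 kW

Q = 57.7 kW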